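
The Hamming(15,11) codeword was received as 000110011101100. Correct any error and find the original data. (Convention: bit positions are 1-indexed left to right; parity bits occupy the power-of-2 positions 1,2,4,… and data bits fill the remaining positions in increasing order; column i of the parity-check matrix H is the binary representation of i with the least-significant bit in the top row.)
Syndrome s = H · r^T (mod 2), r = 000110011101100:
  s[0] = (101010101010101)·(000110011101100) mod 2 = 0+0+0+0+1+0+0+0+1+0+0+0+1+0+0 mod 2 = 1
  s[1] = (011001100110011)·(000110011101100) mod 2 = 0+0+0+0+0+0+0+0+0+1+0+0+0+0+0 mod 2 = 1
  s[2] = (000111100001111)·(000110011101100) mod 2 = 0+0+0+1+1+0+0+0+0+0+0+1+1+0+0 mod 2 = 0
  s[3] = (000000011111111)·(000110011101100) mod 2 = 0+0+0+0+0+0+0+1+1+1+0+1+1+0+0 mod 2 = 1
Syndrome = 1101
Column 11 of H equals this syndrome → error at bit 11 (1-indexed).
Flip bit 11: 000110011101100 → 000110011111100
Extract data bits at positions {3,5,6,7,9,10,11,12,13,14,15}: 01001111100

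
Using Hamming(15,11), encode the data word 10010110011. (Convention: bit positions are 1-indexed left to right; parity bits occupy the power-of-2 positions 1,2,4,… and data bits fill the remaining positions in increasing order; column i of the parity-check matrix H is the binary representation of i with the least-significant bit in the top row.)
Codeword c = d · G (mod 2), d = 10010110011:
  c[0] = d·G[:,0] = (10010110011)·(11011010101) mod 2 = 1+0+0+1+0+0+1+0+0+0+1 mod 2 = 0
  c[1] = d·G[:,1] = (10010110011)·(10110110011) mod 2 = 1+0+0+1+0+1+1+0+0+1+1 mod 2 = 0
  c[2] = d·G[:,2] = (10010110011)·(10000000000) mod 2 = 1+0+0+0+0+0+0+0+0+0+0 mod 2 = 1
  c[3] = d·G[:,3] = (10010110011)·(01110001111) mod 2 = 0+0+0+1+0+0+0+0+0+1+1 mod 2 = 1
  c[4] = d·G[:,4] = (10010110011)·(01000000000) mod 2 = 0+0+0+0+0+0+0+0+0+0+0 mod 2 = 0
  c[5] = d·G[:,5] = (10010110011)·(00100000000) mod 2 = 0+0+0+0+0+0+0+0+0+0+0 mod 2 = 0
  c[6] = d·G[:,6] = (10010110011)·(00010000000) mod 2 = 0+0+0+1+0+0+0+0+0+0+0 mod 2 = 1
  c[7] = d·G[:,7] = (10010110011)·(00001111111) mod 2 = 0+0+0+0+0+1+1+0+0+1+1 mod 2 = 0
  c[8] = d·G[:,8] = (10010110011)·(00001000000) mod 2 = 0+0+0+0+0+0+0+0+0+0+0 mod 2 = 0
  c[9] = d·G[:,9] = (10010110011)·(00000100000) mod 2 = 0+0+0+0+0+1+0+0+0+0+0 mod 2 = 1
  c[10] = d·G[:,10] = (10010110011)·(00000010000) mod 2 = 0+0+0+0+0+0+1+0+0+0+0 mod 2 = 1
  c[11] = d·G[:,11] = (10010110011)·(00000001000) mod 2 = 0+0+0+0+0+0+0+0+0+0+0 mod 2 = 0
  c[12] = d·G[:,12] = (10010110011)·(00000000100) mod 2 = 0+0+0+0+0+0+0+0+0+0+0 mod 2 = 0
  c[13] = d·G[:,13] = (10010110011)·(00000000010) mod 2 = 0+0+0+0+0+0+0+0+0+1+0 mod 2 = 1
  c[14] = d·G[:,14] = (10010110011)·(00000000001) mod 2 = 0+0+0+0+0+0+0+0+0+0+1 mod 2 = 1
Codeword = 001100100110011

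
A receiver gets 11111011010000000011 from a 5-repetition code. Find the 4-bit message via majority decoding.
Split into 5-bit blocks and majority-vote each:
  block 1 = 11111: 5 ones, 0 zeros → 1
  block 2 = 01101: 3 ones, 2 zeros → 1
  block 3 = 00000: 0 ones, 5 zeros → 0
  block 4 = 00011: 2 ones, 3 zeros → 0
Decoded = 1100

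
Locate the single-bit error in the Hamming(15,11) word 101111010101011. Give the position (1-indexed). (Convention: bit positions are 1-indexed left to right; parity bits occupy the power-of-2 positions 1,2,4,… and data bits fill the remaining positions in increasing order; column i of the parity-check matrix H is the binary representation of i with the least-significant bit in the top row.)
Syndrome s = H · r^T (mod 2), r = 101111010101011:
  s[0] = (101010101010101)·(101111010101011) mod 2 = 1+0+1+0+1+0+0+0+0+0+0+0+0+0+1 mod 2 = 0
  s[1] = (011001100110011)·(101111010101011) mod 2 = 0+0+1+0+0+1+0+0+0+1+0+0+0+1+1 mod 2 = 1
  s[2] = (000111100001111)·(101111010101011) mod 2 = 0+0+0+1+1+1+0+0+0+0+0+1+0+1+1 mod 2 = 0
  s[3] = (000000011111111)·(101111010101011) mod 2 = 0+0+0+0+0+0+0+1+0+1+0+1+0+1+1 mod 2 = 1
Syndrome = 0101
Column i of H is the binary representation of i, so the syndrome is the binary index of the flipped bit.
Read s = 0101 with s[0] as LSB: 0·2^0 + 1·2^1 + 0·2^2 + 1·2^3 = 10.
Error is at bit position 10.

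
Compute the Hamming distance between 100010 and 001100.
XOR = 101110, count of 1s = 4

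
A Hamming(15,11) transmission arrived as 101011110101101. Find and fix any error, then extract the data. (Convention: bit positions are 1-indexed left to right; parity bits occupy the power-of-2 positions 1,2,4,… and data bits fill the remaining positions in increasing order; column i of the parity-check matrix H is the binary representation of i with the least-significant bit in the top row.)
Syndrome s = H · r^T (mod 2), r = 101011110101101:
  s[0] = (101010101010101)·(101011110101101) mod 2 = 1+0+1+0+1+0+1+0+0+0+0+0+1+0+1 mod 2 = 0
  s[1] = (011001100110011)·(101011110101101) mod 2 = 0+0+1+0+0+1+1+0+0+1+0+0+0+0+1 mod 2 = 1
  s[2] = (000111100001111)·(101011110101101) mod 2 = 0+0+0+0+1+1+1+0+0+0+0+1+1+0+1 mod 2 = 0
  s[3] = (000000011111111)·(101011110101101) mod 2 = 0+0+0+0+0+0+0+1+0+1+0+1+1+0+1 mod 2 = 1
Syndrome = 0101
Column 10 of H equals this syndrome → error at bit 10 (1-indexed).
Flip bit 10: 101011110101101 → 101011110001101
Extract data bits at positions {3,5,6,7,9,10,11,12,13,14,15}: 11110001101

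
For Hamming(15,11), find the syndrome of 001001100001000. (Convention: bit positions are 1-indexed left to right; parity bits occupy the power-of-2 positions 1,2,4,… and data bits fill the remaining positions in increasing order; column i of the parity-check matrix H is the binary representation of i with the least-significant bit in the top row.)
Syndrome s = H · r^T (mod 2), r = 001001100001000:
  s[0] = (101010101010101)·(001001100001000) mod 2 = 0+0+1+0+0+0+1+0+0+0+0+0+0+0+0 mod 2 = 0
  s[1] = (011001100110011)·(001001100001000) mod 2 = 0+0+1+0+0+1+1+0+0+0+0+0+0+0+0 mod 2 = 1
  s[2] = (000111100001111)·(001001100001000) mod 2 = 0+0+0+0+0+1+1+0+0+0+0+1+0+0+0 mod 2 = 1
  s[3] = (000000011111111)·(001001100001000) mod 2 = 0+0+0+0+0+0+0+0+0+0+0+1+0+0+0 mod 2 = 1
Syndrome = 0111
Non-zero syndrome: error at position 14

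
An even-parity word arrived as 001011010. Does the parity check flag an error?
Sum of received bits: 0+0+1+0+1+1+0+1+0 = 4; 4 mod 2 = 0. Result is 0 → no error detected.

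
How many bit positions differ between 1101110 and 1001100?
XOR = 0100010, count of 1s = 2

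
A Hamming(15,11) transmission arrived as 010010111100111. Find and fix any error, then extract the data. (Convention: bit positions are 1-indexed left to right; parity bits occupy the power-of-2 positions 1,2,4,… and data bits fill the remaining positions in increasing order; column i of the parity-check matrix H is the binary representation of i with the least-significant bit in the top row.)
Syndrome s = H · r^T (mod 2), r = 010010111100111:
  s[0] = (101010101010101)·(010010111100111) mod 2 = 0+0+0+0+1+0+1+0+1+0+0+0+1+0+1 mod 2 = 1
  s[1] = (011001100110011)·(010010111100111) mod 2 = 0+1+0+0+0+0+1+0+0+1+0+0+0+1+1 mod 2 = 1
  s[2] = (000111100001111)·(010010111100111) mod 2 = 0+0+0+0+1+0+1+0+0+0+0+0+1+1+1 mod 2 = 1
  s[3] = (000000011111111)·(010010111100111) mod 2 = 0+0+0+0+0+0+0+1+1+1+0+0+1+1+1 mod 2 = 0
Syndrome = 1110
Column 7 of H equals this syndrome → error at bit 7 (1-indexed).
Flip bit 7: 010010111100111 → 010010011100111
Extract data bits at positions {3,5,6,7,9,10,11,12,13,14,15}: 01001100111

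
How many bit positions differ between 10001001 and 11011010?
XOR = 01010011, count of 1s = 4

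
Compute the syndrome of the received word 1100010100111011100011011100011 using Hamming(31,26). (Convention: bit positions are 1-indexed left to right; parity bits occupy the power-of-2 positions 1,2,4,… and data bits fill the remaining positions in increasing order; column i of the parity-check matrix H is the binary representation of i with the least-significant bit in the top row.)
Syndrome s = H · r^T (mod 2), r = 1100010100111011100011011100011:
  s[0] = (1010101010101010101010101010101)·(1100010100111011100011011100011) mod 2 = 1+0+0+0+0+0+0+0+0+0+1+0+1+0+1+0+1+0+0+0+1+0+0+0+1+0+0+0+0+0+1 mod 2 = 0
  s[1] = (0110011001100110011001100110011)·(1100010100111011100011011100011) mod 2 = 0+1+0+0+0+1+0+0+0+0+1+0+0+0+1+0+0+0+0+0+0+1+0+0+0+1+0+0+0+1+1 mod 2 = 0
  s[2] = (0001111000011110000111100001111)·(1100010100111011100011011100011) mod 2 = 0+0+0+0+0+1+0+0+0+0+0+1+1+0+1+0+0+0+0+0+1+1+0+0+0+0+0+0+0+1+1 mod 2 = 0
  s[3] = (0000000111111110000000011111111)·(1100010100111011100011011100011) mod 2 = 0+0+0+0+0+0+0+1+0+0+1+1+1+0+1+0+0+0+0+0+0+0+0+1+1+1+0+0+0+1+1 mod 2 = 0
  s[4] = (0000000000000001111111111111111)·(1100010100111011100011011100011) mod 2 = 0+0+0+0+0+0+0+0+0+0+0+0+0+0+0+1+1+0+0+0+1+1+0+1+1+1+0+0+0+1+1 mod 2 = 1
Syndrome = 00001
Non-zero syndrome: error at position 16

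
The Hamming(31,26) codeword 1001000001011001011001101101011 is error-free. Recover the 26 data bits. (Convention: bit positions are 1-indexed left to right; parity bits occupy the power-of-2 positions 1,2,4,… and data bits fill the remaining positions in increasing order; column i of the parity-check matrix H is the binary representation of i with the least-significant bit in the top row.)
Parity bits occupy power-of-2 positions; data bits are at positions {3,5,6,7,9,10,11,12,13,14,15,17,18,19,20,21,22,23,24,25,26,27,28,29,30,31} (1-indexed).
Extract: c[3]=0 c[5]=0 c[6]=0 c[7]=0 c[9]=0 c[10]=1 c[11]=0 c[12]=1 c[13]=1 c[14]=0 c[15]=0 c[17]=0 c[18]=1 c[19]=1 c[20]=0 c[21]=0 c[22]=1 c[23]=1 c[24]=0 c[25]=1 c[26]=1 c[27]=0 c[28]=1 c[29]=0 c[30]=1 c[31]=1
Data = 00000101100011001101101011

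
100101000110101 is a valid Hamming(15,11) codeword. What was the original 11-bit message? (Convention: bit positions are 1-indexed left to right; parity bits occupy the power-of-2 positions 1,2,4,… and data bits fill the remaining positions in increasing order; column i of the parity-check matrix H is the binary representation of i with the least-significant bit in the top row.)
Parity bits occupy power-of-2 positions; data bits are at positions {3,5,6,7,9,10,11,12,13,14,15} (1-indexed).
Extract: c[3]=0 c[5]=0 c[6]=1 c[7]=0 c[9]=0 c[10]=1 c[11]=1 c[12]=0 c[13]=1 c[14]=0 c[15]=1
Data = 00100110101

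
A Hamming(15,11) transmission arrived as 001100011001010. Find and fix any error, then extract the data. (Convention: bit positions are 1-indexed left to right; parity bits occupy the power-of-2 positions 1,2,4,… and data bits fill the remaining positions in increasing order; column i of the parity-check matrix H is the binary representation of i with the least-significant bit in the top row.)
Syndrome s = H · r^T (mod 2), r = 001100011001010:
  s[0] = (101010101010101)·(001100011001010) mod 2 = 0+0+1+0+0+0+0+0+1+0+0+0+0+0+0 mod 2 = 0
  s[1] = (011001100110011)·(001100011001010) mod 2 = 0+0+1+0+0+0+0+0+0+0+0+0+0+1+0 mod 2 = 0
  s[2] = (000111100001111)·(001100011001010) mod 2 = 0+0+0+1+0+0+0+0+0+0+0+1+0+1+0 mod 2 = 1
  s[3] = (000000011111111)·(001100011001010) mod 2 = 0+0+0+0+0+0+0+1+1+0+0+1+0+1+0 mod 2 = 0
Syndrome = 0010
Column 4 of H equals this syndrome → error at bit 4 (1-indexed).
Flip bit 4: 001100011001010 → 001000011001010
Extract data bits at positions {3,5,6,7,9,10,11,12,13,14,15}: 10001001010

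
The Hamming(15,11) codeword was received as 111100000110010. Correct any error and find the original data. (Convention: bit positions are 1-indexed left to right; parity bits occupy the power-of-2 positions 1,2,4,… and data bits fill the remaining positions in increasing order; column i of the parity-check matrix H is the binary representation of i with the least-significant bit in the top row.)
Syndrome s = H · r^T (mod 2), r = 111100000110010:
  s[0] = (101010101010101)·(111100000110010) mod 2 = 1+0+1+0+0+0+0+0+0+0+1+0+0+0+0 mod 2 = 1
  s[1] = (011001100110011)·(111100000110010) mod 2 = 0+1+1+0+0+0+0+0+0+1+1+0+0+1+0 mod 2 = 1
  s[2] = (000111100001111)·(111100000110010) mod 2 = 0+0+0+1+0+0+0+0+0+0+0+0+0+1+0 mod 2 = 0
  s[3] = (000000011111111)·(111100000110010) mod 2 = 0+0+0+0+0+0+0+0+0+1+1+0+0+1+0 mod 2 = 1
Syndrome = 1101
Column 11 of H equals this syndrome → error at bit 11 (1-indexed).
Flip bit 11: 111100000110010 → 111100000100010
Extract data bits at positions {3,5,6,7,9,10,11,12,13,14,15}: 10000100010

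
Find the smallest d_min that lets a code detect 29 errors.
Detecting e errors requires d_min ≥ e + 1 = 29 + 1 = 30.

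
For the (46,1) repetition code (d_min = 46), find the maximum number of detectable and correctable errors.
Detection only: up to d_min − 1 = 45 errors.
Correction: up to ⌊(d_min − 1)/2⌋ = ⌊45/2⌋ = 22 errors.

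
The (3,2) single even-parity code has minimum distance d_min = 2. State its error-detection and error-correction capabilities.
Detection only: up to d_min − 1 = 1 errors.
Correction: up to ⌊(d_min − 1)/2⌋ = ⌊1/2⌋ = 0 errors.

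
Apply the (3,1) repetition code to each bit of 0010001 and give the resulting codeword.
Repeat each bit 3× and concatenate:
0→000  0→000  1→111  0→000  0→000  0→000  1→111
Codeword = 000000111000000000111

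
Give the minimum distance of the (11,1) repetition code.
d_min = 11 (the only two codewords are 0…0 and 1…1, differing in all 11 positions).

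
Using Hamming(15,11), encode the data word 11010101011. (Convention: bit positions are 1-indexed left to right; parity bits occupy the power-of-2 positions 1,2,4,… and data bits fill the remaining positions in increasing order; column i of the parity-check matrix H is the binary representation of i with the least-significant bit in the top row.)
Codeword c = d · G (mod 2), d = 11010101011:
  c[0] = d·G[:,0] = (11010101011)·(11011010101) mod 2 = 1+1+0+1+0+0+0+0+0+0+1 mod 2 = 0
  c[1] = d·G[:,1] = (11010101011)·(10110110011) mod 2 = 1+0+0+1+0+1+0+0+0+1+1 mod 2 = 1
  c[2] = d·G[:,2] = (11010101011)·(10000000000) mod 2 = 1+0+0+0+0+0+0+0+0+0+0 mod 2 = 1
  c[3] = d·G[:,3] = (11010101011)·(01110001111) mod 2 = 0+1+0+1+0+0+0+1+0+1+1 mod 2 = 1
  c[4] = d·G[:,4] = (11010101011)·(01000000000) mod 2 = 0+1+0+0+0+0+0+0+0+0+0 mod 2 = 1
  c[5] = d·G[:,5] = (11010101011)·(00100000000) mod 2 = 0+0+0+0+0+0+0+0+0+0+0 mod 2 = 0
  c[6] = d·G[:,6] = (11010101011)·(00010000000) mod 2 = 0+0+0+1+0+0+0+0+0+0+0 mod 2 = 1
  c[7] = d·G[:,7] = (11010101011)·(00001111111) mod 2 = 0+0+0+0+0+1+0+1+0+1+1 mod 2 = 0
  c[8] = d·G[:,8] = (11010101011)·(00001000000) mod 2 = 0+0+0+0+0+0+0+0+0+0+0 mod 2 = 0
  c[9] = d·G[:,9] = (11010101011)·(00000100000) mod 2 = 0+0+0+0+0+1+0+0+0+0+0 mod 2 = 1
  c[10] = d·G[:,10] = (11010101011)·(00000010000) mod 2 = 0+0+0+0+0+0+0+0+0+0+0 mod 2 = 0
  c[11] = d·G[:,11] = (11010101011)·(00000001000) mod 2 = 0+0+0+0+0+0+0+1+0+0+0 mod 2 = 1
  c[12] = d·G[:,12] = (11010101011)·(00000000100) mod 2 = 0+0+0+0+0+0+0+0+0+0+0 mod 2 = 0
  c[13] = d·G[:,13] = (11010101011)·(00000000010) mod 2 = 0+0+0+0+0+0+0+0+0+1+0 mod 2 = 1
  c[14] = d·G[:,14] = (11010101011)·(00000000001) mod 2 = 0+0+0+0+0+0+0+0+0+0+1 mod 2 = 1
Codeword = 011110100101011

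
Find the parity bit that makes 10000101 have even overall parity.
Sum of data bits: 1+0+0+0+0+1+0+1 = 3.
3 mod 2 = 1, so parity bit = 1.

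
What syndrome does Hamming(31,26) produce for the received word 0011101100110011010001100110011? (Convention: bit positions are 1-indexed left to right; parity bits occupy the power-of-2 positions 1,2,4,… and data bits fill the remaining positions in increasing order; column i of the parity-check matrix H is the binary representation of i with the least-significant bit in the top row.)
Syndrome s = H · r^T (mod 2), r = 0011101100110011010001100110011:
  s[0] = (1010101010101010101010101010101)·(0011101100110011010001100110011) mod 2 = 0+0+1+0+1+0+1+0+0+0+1+0+0+0+1+0+0+0+0+0+0+0+1+0+0+0+1+0+0+0+1 mod 2 = 0
  s[1] = (0110011001100110011001100110011)·(0011101100110011010001100110011) mod 2 = 0+0+1+0+0+0+1+0+0+0+1+0+0+0+1+0+0+1+0+0+0+1+1+0+0+1+1+0+0+1+1 mod 2 = 1
  s[2] = (0001111000011110000111100001111)·(0011101100110011010001100110011) mod 2 = 0+0+0+1+1+0+1+0+0+0+0+1+0+0+1+0+0+0+0+0+0+1+1+0+0+0+0+0+0+1+1 mod 2 = 1
  s[3] = (0000000111111110000000011111111)·(0011101100110011010001100110011) mod 2 = 0+0+0+0+0+0+0+1+0+0+1+1+0+0+1+0+0+0+0+0+0+0+0+0+0+1+1+0+0+1+1 mod 2 = 0
  s[4] = (0000000000000001111111111111111)·(0011101100110011010001100110011) mod 2 = 0+0+0+0+0+0+0+0+0+0+0+0+0+0+0+1+0+1+0+0+0+1+1+0+0+1+1+0+0+1+1 mod 2 = 0
Syndrome = 01100
Non-zero syndrome: error at position 6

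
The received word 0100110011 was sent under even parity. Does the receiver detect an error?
Sum of received bits: 0+1+0+0+1+1+0+0+1+1 = 5; 5 mod 2 = 1. Result is 1 ≠ 0 → error detected.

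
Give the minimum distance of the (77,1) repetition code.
d_min = 77 (the only two codewords are 0…0 and 1…1, differing in all 77 positions).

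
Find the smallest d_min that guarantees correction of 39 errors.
Correcting t errors requires d_min ≥ 2t + 1 = 2·39 + 1 = 79.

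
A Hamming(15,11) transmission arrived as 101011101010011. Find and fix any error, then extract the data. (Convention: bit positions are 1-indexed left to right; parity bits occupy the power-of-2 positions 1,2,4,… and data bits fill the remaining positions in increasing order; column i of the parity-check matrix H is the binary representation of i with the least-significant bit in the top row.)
Syndrome s = H · r^T (mod 2), r = 101011101010011:
  s[0] = (101010101010101)·(101011101010011) mod 2 = 1+0+1+0+1+0+1+0+1+0+1+0+0+0+1 mod 2 = 1
  s[1] = (011001100110011)·(101011101010011) mod 2 = 0+0+1+0+0+1+1+0+0+0+1+0+0+1+1 mod 2 = 0
  s[2] = (000111100001111)·(101011101010011) mod 2 = 0+0+0+0+1+1+1+0+0+0+0+0+0+1+1 mod 2 = 1
  s[3] = (000000011111111)·(101011101010011) mod 2 = 0+0+0+0+0+0+0+0+1+0+1+0+0+1+1 mod 2 = 0
Syndrome = 1010
Column 5 of H equals this syndrome → error at bit 5 (1-indexed).
Flip bit 5: 101011101010011 → 101001101010011
Extract data bits at positions {3,5,6,7,9,10,11,12,13,14,15}: 10111010011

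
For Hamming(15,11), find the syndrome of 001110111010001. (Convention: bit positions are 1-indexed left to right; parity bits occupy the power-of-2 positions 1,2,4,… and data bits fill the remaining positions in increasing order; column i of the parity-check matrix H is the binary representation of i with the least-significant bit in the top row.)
Syndrome s = H · r^T (mod 2), r = 001110111010001:
  s[0] = (101010101010101)·(001110111010001) mod 2 = 0+0+1+0+1+0+1+0+1+0+1+0+0+0+1 mod 2 = 0
  s[1] = (011001100110011)·(001110111010001) mod 2 = 0+0+1+0+0+0+1+0+0+0+1+0+0+0+1 mod 2 = 0
  s[2] = (000111100001111)·(001110111010001) mod 2 = 0+0+0+1+1+0+1+0+0+0+0+0+0+0+1 mod 2 = 0
  s[3] = (000000011111111)·(001110111010001) mod 2 = 0+0+0+0+0+0+0+1+1+0+1+0+0+0+1 mod 2 = 0
Syndrome = 0000
s = 0: no error detected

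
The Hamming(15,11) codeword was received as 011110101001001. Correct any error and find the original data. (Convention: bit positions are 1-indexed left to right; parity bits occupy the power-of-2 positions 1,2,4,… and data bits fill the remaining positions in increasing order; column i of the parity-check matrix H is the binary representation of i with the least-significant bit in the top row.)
Syndrome s = H · r^T (mod 2), r = 011110101001001:
  s[0] = (101010101010101)·(011110101001001) mod 2 = 0+0+1+0+1+0+1+0+1+0+0+0+0+0+1 mod 2 = 1
  s[1] = (011001100110011)·(011110101001001) mod 2 = 0+1+1+0+0+0+1+0+0+0+0+0+0+0+1 mod 2 = 0
  s[2] = (000111100001111)·(011110101001001) mod 2 = 0+0+0+1+1+0+1+0+0+0+0+1+0+0+1 mod 2 = 1
  s[3] = (000000011111111)·(011110101001001) mod 2 = 0+0+0+0+0+0+0+0+1+0+0+1+0+0+1 mod 2 = 1
Syndrome = 1011
Column 13 of H equals this syndrome → error at bit 13 (1-indexed).
Flip bit 13: 011110101001001 → 011110101001101
Extract data bits at positions {3,5,6,7,9,10,11,12,13,14,15}: 11011001101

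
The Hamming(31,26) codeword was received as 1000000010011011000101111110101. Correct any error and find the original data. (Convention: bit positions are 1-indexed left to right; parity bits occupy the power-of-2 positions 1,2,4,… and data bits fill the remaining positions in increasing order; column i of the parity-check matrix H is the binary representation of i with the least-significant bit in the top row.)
Syndrome s = H · r^T (mod 2), r = 1000000010011011000101111110101:
  s[0] = (1010101010101010101010101010101)·(1000000010011011000101111110101) mod 2 = 1+0+0+0+0+0+0+0+1+0+0+0+1+0+1+0+0+0+0+0+0+0+1+0+1+0+1+0+1+0+1 mod 2 = 1
  s[1] = (0110011001100110011001100110011)·(1000000010011011000101111110101) mod 2 = 0+0+0+0+0+0+0+0+0+0+0+0+0+0+1+0+0+0+0+0+0+1+1+0+0+1+1+0+0+0+1 mod 2 = 0
  s[2] = (0001111000011110000111100001111)·(1000000010011011000101111110101) mod 2 = 0+0+0+0+0+0+0+0+0+0+0+1+1+0+1+0+0+0+0+1+0+1+1+0+0+0+0+0+1+0+1 mod 2 = 0
  s[3] = (0000000111111110000000011111111)·(1000000010011011000101111110101) mod 2 = 0+0+0+0+0+0+0+0+1+0+0+1+1+0+1+0+0+0+0+0+0+0+0+1+1+1+1+0+1+0+1 mod 2 = 0
  s[4] = (0000000000000001111111111111111)·(1000000010011011000101111110101) mod 2 = 0+0+0+0+0+0+0+0+0+0+0+0+0+0+0+1+0+0+0+1+0+1+1+1+1+1+1+0+1+0+1 mod 2 = 0
Syndrome = 10000
Column 1 of H equals this syndrome → error at bit 1 (1-indexed).
Flip bit 1: 1000000010011011000101111110101 → 0000000010011011000101111110101
Extract data bits at positions {3,5,6,7,9,10,11,12,13,14,15,17,18,19,20,21,22,23,24,25,26,27,28,29,30,31}: 00001001101000101111110101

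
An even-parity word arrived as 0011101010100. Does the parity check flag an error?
Sum of received bits: 0+0+1+1+1+0+1+0+1+0+1+0+0 = 6; 6 mod 2 = 0. Result is 0 → no error detected.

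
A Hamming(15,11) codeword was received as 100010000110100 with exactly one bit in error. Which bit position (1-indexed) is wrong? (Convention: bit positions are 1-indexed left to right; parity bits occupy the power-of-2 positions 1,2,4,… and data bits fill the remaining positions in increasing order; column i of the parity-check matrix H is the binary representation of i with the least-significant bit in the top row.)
Syndrome s = H · r^T (mod 2), r = 100010000110100:
  s[0] = (101010101010101)·(100010000110100) mod 2 = 1+0+0+0+1+0+0+0+0+0+1+0+1+0+0 mod 2 = 0
  s[1] = (011001100110011)·(100010000110100) mod 2 = 0+0+0+0+0+0+0+0+0+1+1+0+0+0+0 mod 2 = 0
  s[2] = (000111100001111)·(100010000110100) mod 2 = 0+0+0+0+1+0+0+0+0+0+0+0+1+0+0 mod 2 = 0
  s[3] = (000000011111111)·(100010000110100) mod 2 = 0+0+0+0+0+0+0+0+0+1+1+0+1+0+0 mod 2 = 1
Syndrome = 0001
Column i of H is the binary representation of i, so the syndrome is the binary index of the flipped bit.
Read s = 0001 with s[0] as LSB: 0·2^0 + 0·2^1 + 0·2^2 + 1·2^3 = 8.
Error is at bit position 8.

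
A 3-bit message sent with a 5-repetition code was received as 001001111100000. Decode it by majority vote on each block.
Split into 5-bit blocks and majority-vote each:
  block 1 = 00100: 1 ones, 4 zeros → 0
  block 2 = 11111: 5 ones, 0 zeros → 1
  block 3 = 00000: 0 ones, 5 zeros → 0
Decoded = 010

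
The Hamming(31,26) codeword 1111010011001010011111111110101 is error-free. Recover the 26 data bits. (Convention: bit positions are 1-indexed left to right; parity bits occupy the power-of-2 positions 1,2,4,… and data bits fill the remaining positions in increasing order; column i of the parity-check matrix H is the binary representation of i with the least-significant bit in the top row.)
Parity bits occupy power-of-2 positions; data bits are at positions {3,5,6,7,9,10,11,12,13,14,15,17,18,19,20,21,22,23,24,25,26,27,28,29,30,31} (1-indexed).
Extract: c[3]=1 c[5]=0 c[6]=1 c[7]=0 c[9]=1 c[10]=1 c[11]=0 c[12]=0 c[13]=1 c[14]=0 c[15]=1 c[17]=0 c[18]=1 c[19]=1 c[20]=1 c[21]=1 c[22]=1 c[23]=1 c[24]=1 c[25]=1 c[26]=1 c[27]=1 c[28]=0 c[29]=1 c[30]=0 c[31]=1
Data = 10101100101011111111110101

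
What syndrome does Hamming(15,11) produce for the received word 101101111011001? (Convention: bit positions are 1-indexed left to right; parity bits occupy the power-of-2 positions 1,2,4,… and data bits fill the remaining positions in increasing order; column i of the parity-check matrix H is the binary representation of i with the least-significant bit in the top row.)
Syndrome s = H · r^T (mod 2), r = 101101111011001:
  s[0] = (101010101010101)·(101101111011001) mod 2 = 1+0+1+0+0+0+1+0+1+0+1+0+0+0+1 mod 2 = 0
  s[1] = (011001100110011)·(101101111011001) mod 2 = 0+0+1+0+0+1+1+0+0+0+1+0+0+0+1 mod 2 = 1
  s[2] = (000111100001111)·(101101111011001) mod 2 = 0+0+0+1+0+1+1+0+0+0+0+1+0+0+1 mod 2 = 1
  s[3] = (000000011111111)·(101101111011001) mod 2 = 0+0+0+0+0+0+0+1+1+0+1+1+0+0+1 mod 2 = 1
Syndrome = 0111
Non-zero syndrome: error at position 14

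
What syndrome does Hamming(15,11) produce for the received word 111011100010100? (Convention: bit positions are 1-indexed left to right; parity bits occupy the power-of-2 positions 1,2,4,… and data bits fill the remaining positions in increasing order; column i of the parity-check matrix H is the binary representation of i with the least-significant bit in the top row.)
Syndrome s = H · r^T (mod 2), r = 111011100010100:
  s[0] = (101010101010101)·(111011100010100) mod 2 = 1+0+1+0+1+0+1+0+0+0+1+0+1+0+0 mod 2 = 0
  s[1] = (011001100110011)·(111011100010100) mod 2 = 0+1+1+0+0+1+1+0+0+0+1+0+0+0+0 mod 2 = 1
  s[2] = (000111100001111)·(111011100010100) mod 2 = 0+0+0+0+1+1+1+0+0+0+0+0+1+0+0 mod 2 = 0
  s[3] = (000000011111111)·(111011100010100) mod 2 = 0+0+0+0+0+0+0+0+0+0+1+0+1+0+0 mod 2 = 0
Syndrome = 0100
Non-zero syndrome: error at position 2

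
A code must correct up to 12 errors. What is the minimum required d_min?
Correcting t errors requires d_min ≥ 2t + 1 = 2·12 + 1 = 25.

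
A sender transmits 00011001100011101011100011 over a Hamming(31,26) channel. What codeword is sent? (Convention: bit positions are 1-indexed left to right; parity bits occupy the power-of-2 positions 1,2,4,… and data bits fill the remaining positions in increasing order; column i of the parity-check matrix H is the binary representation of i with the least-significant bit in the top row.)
Codeword c = d · G (mod 2), d = 00011001100011101011100011:
  c[0] = d·G[:,0] = (00011001100011101011100011)·(11011010101101010101010101) mod 2 = 0+0+0+1+1+0+0+0+1+0+0+0+0+1+0+0+0+0+0+1+0+0+0+0+0+1 mod 2 = 0
  c[1] = d·G[:,1] = (00011001100011101011100011)·(10110110011011001100110011) mod 2 = 0+0+0+1+0+0+0+0+0+0+0+0+1+1+0+0+1+0+0+0+1+0+0+0+1+1 mod 2 = 1
  c[2] = d·G[:,2] = (00011001100011101011100011)·(10000000000000000000000000) mod 2 = 0+0+0+0+0+0+0+0+0+0+0+0+0+0+0+0+0+0+0+0+0+0+0+0+0+0 mod 2 = 0
  c[3] = d·G[:,3] = (00011001100011101011100011)·(01110001111000111100001111) mod 2 = 0+0+0+1+0+0+0+1+1+0+0+0+0+0+1+0+1+0+0+0+0+0+0+0+1+1 mod 2 = 1
  c[4] = d·G[:,4] = (00011001100011101011100011)·(01000000000000000000000000) mod 2 = 0+0+0+0+0+0+0+0+0+0+0+0+0+0+0+0+0+0+0+0+0+0+0+0+0+0 mod 2 = 0
  c[5] = d·G[:,5] = (00011001100011101011100011)·(00100000000000000000000000) mod 2 = 0+0+0+0+0+0+0+0+0+0+0+0+0+0+0+0+0+0+0+0+0+0+0+0+0+0 mod 2 = 0
  c[6] = d·G[:,6] = (00011001100011101011100011)·(00010000000000000000000000) mod 2 = 0+0+0+1+0+0+0+0+0+0+0+0+0+0+0+0+0+0+0+0+0+0+0+0+0+0 mod 2 = 1
  c[7] = d·G[:,7] = (00011001100011101011100011)·(00001111111000000011111111) mod 2 = 0+0+0+0+1+0+0+1+1+0+0+0+0+0+0+0+0+0+1+1+1+0+0+0+1+1 mod 2 = 0
  c[8] = d·G[:,8] = (00011001100011101011100011)·(00001000000000000000000000) mod 2 = 0+0+0+0+1+0+0+0+0+0+0+0+0+0+0+0+0+0+0+0+0+0+0+0+0+0 mod 2 = 1
  c[9] = d·G[:,9] = (00011001100011101011100011)·(00000100000000000000000000) mod 2 = 0+0+0+0+0+0+0+0+0+0+0+0+0+0+0+0+0+0+0+0+0+0+0+0+0+0 mod 2 = 0
  c[10] = d·G[:,10] = (00011001100011101011100011)·(00000010000000000000000000) mod 2 = 0+0+0+0+0+0+0+0+0+0+0+0+0+0+0+0+0+0+0+0+0+0+0+0+0+0 mod 2 = 0
  c[11] = d·G[:,11] = (00011001100011101011100011)·(00000001000000000000000000) mod 2 = 0+0+0+0+0+0+0+1+0+0+0+0+0+0+0+0+0+0+0+0+0+0+0+0+0+0 mod 2 = 1
  c[12] = d·G[:,12] = (00011001100011101011100011)·(00000000100000000000000000) mod 2 = 0+0+0+0+0+0+0+0+1+0+0+0+0+0+0+0+0+0+0+0+0+0+0+0+0+0 mod 2 = 1
  c[13] = d·G[:,13] = (00011001100011101011100011)·(00000000010000000000000000) mod 2 = 0+0+0+0+0+0+0+0+0+0+0+0+0+0+0+0+0+0+0+0+0+0+0+0+0+0 mod 2 = 0
  c[14] = d·G[:,14] = (00011001100011101011100011)·(00000000001000000000000000) mod 2 = 0+0+0+0+0+0+0+0+0+0+0+0+0+0+0+0+0+0+0+0+0+0+0+0+0+0 mod 2 = 0
  c[15] = d·G[:,15] = (00011001100011101011100011)·(00000000000111111111111111) mod 2 = 0+0+0+0+0+0+0+0+0+0+0+0+1+1+1+0+1+0+1+1+1+0+0+0+1+1 mod 2 = 1
  c[16] = d·G[:,16] = (00011001100011101011100011)·(00000000000100000000000000) mod 2 = 0+0+0+0+0+0+0+0+0+0+0+0+0+0+0+0+0+0+0+0+0+0+0+0+0+0 mod 2 = 0
  c[17] = d·G[:,17] = (00011001100011101011100011)·(00000000000010000000000000) mod 2 = 0+0+0+0+0+0+0+0+0+0+0+0+1+0+0+0+0+0+0+0+0+0+0+0+0+0 mod 2 = 1
  c[18] = d·G[:,18] = (00011001100011101011100011)·(00000000000001000000000000) mod 2 = 0+0+0+0+0+0+0+0+0+0+0+0+0+1+0+0+0+0+0+0+0+0+0+0+0+0 mod 2 = 1
  c[19] = d·G[:,19] = (00011001100011101011100011)·(00000000000000100000000000) mod 2 = 0+0+0+0+0+0+0+0+0+0+0+0+0+0+1+0+0+0+0+0+0+0+0+0+0+0 mod 2 = 1
  c[20] = d·G[:,20] = (00011001100011101011100011)·(00000000000000010000000000) mod 2 = 0+0+0+0+0+0+0+0+0+0+0+0+0+0+0+0+0+0+0+0+0+0+0+0+0+0 mod 2 = 0
  c[21] = d·G[:,21] = (00011001100011101011100011)·(00000000000000001000000000) mod 2 = 0+0+0+0+0+0+0+0+0+0+0+0+0+0+0+0+1+0+0+0+0+0+0+0+0+0 mod 2 = 1
  c[22] = d·G[:,22] = (00011001100011101011100011)·(00000000000000000100000000) mod 2 = 0+0+0+0+0+0+0+0+0+0+0+0+0+0+0+0+0+0+0+0+0+0+0+0+0+0 mod 2 = 0
  c[23] = d·G[:,23] = (00011001100011101011100011)·(00000000000000000010000000) mod 2 = 0+0+0+0+0+0+0+0+0+0+0+0+0+0+0+0+0+0+1+0+0+0+0+0+0+0 mod 2 = 1
  c[24] = d·G[:,24] = (00011001100011101011100011)·(00000000000000000001000000) mod 2 = 0+0+0+0+0+0+0+0+0+0+0+0+0+0+0+0+0+0+0+1+0+0+0+0+0+0 mod 2 = 1
  c[25] = d·G[:,25] = (00011001100011101011100011)·(00000000000000000000100000) mod 2 = 0+0+0+0+0+0+0+0+0+0+0+0+0+0+0+0+0+0+0+0+1+0+0+0+0+0 mod 2 = 1
  c[26] = d·G[:,26] = (00011001100011101011100011)·(00000000000000000000010000) mod 2 = 0+0+0+0+0+0+0+0+0+0+0+0+0+0+0+0+0+0+0+0+0+0+0+0+0+0 mod 2 = 0
  c[27] = d·G[:,27] = (00011001100011101011100011)·(00000000000000000000001000) mod 2 = 0+0+0+0+0+0+0+0+0+0+0+0+0+0+0+0+0+0+0+0+0+0+0+0+0+0 mod 2 = 0
  c[28] = d·G[:,28] = (00011001100011101011100011)·(00000000000000000000000100) mod 2 = 0+0+0+0+0+0+0+0+0+0+0+0+0+0+0+0+0+0+0+0+0+0+0+0+0+0 mod 2 = 0
  c[29] = d·G[:,29] = (00011001100011101011100011)·(00000000000000000000000010) mod 2 = 0+0+0+0+0+0+0+0+0+0+0+0+0+0+0+0+0+0+0+0+0+0+0+0+1+0 mod 2 = 1
  c[30] = d·G[:,30] = (00011001100011101011100011)·(00000000000000000000000001) mod 2 = 0+0+0+0+0+0+0+0+0+0+0+0+0+0+0+0+0+0+0+0+0+0+0+0+0+1 mod 2 = 1
Codeword = 0101001010011001011101011100011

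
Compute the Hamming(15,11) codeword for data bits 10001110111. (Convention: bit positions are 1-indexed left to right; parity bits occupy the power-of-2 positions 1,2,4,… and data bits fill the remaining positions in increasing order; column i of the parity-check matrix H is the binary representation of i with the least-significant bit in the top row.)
Codeword c = d · G (mod 2), d = 10001110111:
  c[0] = d·G[:,0] = (10001110111)·(11011010101) mod 2 = 1+0+0+0+1+0+1+0+1+0+1 mod 2 = 1
  c[1] = d·G[:,1] = (10001110111)·(10110110011) mod 2 = 1+0+0+0+0+1+1+0+0+1+1 mod 2 = 1
  c[2] = d·G[:,2] = (10001110111)·(10000000000) mod 2 = 1+0+0+0+0+0+0+0+0+0+0 mod 2 = 1
  c[3] = d·G[:,3] = (10001110111)·(01110001111) mod 2 = 0+0+0+0+0+0+0+0+1+1+1 mod 2 = 1
  c[4] = d·G[:,4] = (10001110111)·(01000000000) mod 2 = 0+0+0+0+0+0+0+0+0+0+0 mod 2 = 0
  c[5] = d·G[:,5] = (10001110111)·(00100000000) mod 2 = 0+0+0+0+0+0+0+0+0+0+0 mod 2 = 0
  c[6] = d·G[:,6] = (10001110111)·(00010000000) mod 2 = 0+0+0+0+0+0+0+0+0+0+0 mod 2 = 0
  c[7] = d·G[:,7] = (10001110111)·(00001111111) mod 2 = 0+0+0+0+1+1+1+0+1+1+1 mod 2 = 0
  c[8] = d·G[:,8] = (10001110111)·(00001000000) mod 2 = 0+0+0+0+1+0+0+0+0+0+0 mod 2 = 1
  c[9] = d·G[:,9] = (10001110111)·(00000100000) mod 2 = 0+0+0+0+0+1+0+0+0+0+0 mod 2 = 1
  c[10] = d·G[:,10] = (10001110111)·(00000010000) mod 2 = 0+0+0+0+0+0+1+0+0+0+0 mod 2 = 1
  c[11] = d·G[:,11] = (10001110111)·(00000001000) mod 2 = 0+0+0+0+0+0+0+0+0+0+0 mod 2 = 0
  c[12] = d·G[:,12] = (10001110111)·(00000000100) mod 2 = 0+0+0+0+0+0+0+0+1+0+0 mod 2 = 1
  c[13] = d·G[:,13] = (10001110111)·(00000000010) mod 2 = 0+0+0+0+0+0+0+0+0+1+0 mod 2 = 1
  c[14] = d·G[:,14] = (10001110111)·(00000000001) mod 2 = 0+0+0+0+0+0+0+0+0+0+1 mod 2 = 1
Codeword = 111100001110111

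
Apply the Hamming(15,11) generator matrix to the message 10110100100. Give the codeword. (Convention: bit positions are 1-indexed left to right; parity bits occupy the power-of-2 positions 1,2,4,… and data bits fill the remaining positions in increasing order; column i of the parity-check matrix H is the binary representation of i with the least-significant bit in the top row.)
Codeword c = d · G (mod 2), d = 10110100100:
  c[0] = d·G[:,0] = (10110100100)·(11011010101) mod 2 = 1+0+0+1+0+0+0+0+1+0+0 mod 2 = 1
  c[1] = d·G[:,1] = (10110100100)·(10110110011) mod 2 = 1+0+1+1+0+1+0+0+0+0+0 mod 2 = 0
  c[2] = d·G[:,2] = (10110100100)·(10000000000) mod 2 = 1+0+0+0+0+0+0+0+0+0+0 mod 2 = 1
  c[3] = d·G[:,3] = (10110100100)·(01110001111) mod 2 = 0+0+1+1+0+0+0+0+1+0+0 mod 2 = 1
  c[4] = d·G[:,4] = (10110100100)·(01000000000) mod 2 = 0+0+0+0+0+0+0+0+0+0+0 mod 2 = 0
  c[5] = d·G[:,5] = (10110100100)·(00100000000) mod 2 = 0+0+1+0+0+0+0+0+0+0+0 mod 2 = 1
  c[6] = d·G[:,6] = (10110100100)·(00010000000) mod 2 = 0+0+0+1+0+0+0+0+0+0+0 mod 2 = 1
  c[7] = d·G[:,7] = (10110100100)·(00001111111) mod 2 = 0+0+0+0+0+1+0+0+1+0+0 mod 2 = 0
  c[8] = d·G[:,8] = (10110100100)·(00001000000) mod 2 = 0+0+0+0+0+0+0+0+0+0+0 mod 2 = 0
  c[9] = d·G[:,9] = (10110100100)·(00000100000) mod 2 = 0+0+0+0+0+1+0+0+0+0+0 mod 2 = 1
  c[10] = d·G[:,10] = (10110100100)·(00000010000) mod 2 = 0+0+0+0+0+0+0+0+0+0+0 mod 2 = 0
  c[11] = d·G[:,11] = (10110100100)·(00000001000) mod 2 = 0+0+0+0+0+0+0+0+0+0+0 mod 2 = 0
  c[12] = d·G[:,12] = (10110100100)·(00000000100) mod 2 = 0+0+0+0+0+0+0+0+1+0+0 mod 2 = 1
  c[13] = d·G[:,13] = (10110100100)·(00000000010) mod 2 = 0+0+0+0+0+0+0+0+0+0+0 mod 2 = 0
  c[14] = d·G[:,14] = (10110100100)·(00000000001) mod 2 = 0+0+0+0+0+0+0+0+0+0+0 mod 2 = 0
Codeword = 101101100100100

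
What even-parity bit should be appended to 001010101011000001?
Sum of data bits: 0+0+1+0+1+0+1+0+1+0+1+1+0+0+0+0+0+1 = 7.
7 mod 2 = 1, so parity bit = 1.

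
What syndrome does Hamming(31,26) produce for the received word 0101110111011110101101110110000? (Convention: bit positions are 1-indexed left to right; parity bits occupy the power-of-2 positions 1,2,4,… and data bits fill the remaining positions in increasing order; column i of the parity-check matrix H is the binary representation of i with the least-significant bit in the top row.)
Syndrome s = H · r^T (mod 2), r = 0101110111011110101101110110000:
  s[0] = (1010101010101010101010101010101)·(0101110111011110101101110110000) mod 2 = 0+0+0+0+1+0+0+0+1+0+0+0+1+0+1+0+1+0+1+0+0+0+1+0+0+0+1+0+0+0+0 mod 2 = 0
  s[1] = (0110011001100110011001100110011)·(0101110111011110101101110110000) mod 2 = 0+1+0+0+0+1+0+0+0+1+0+0+0+1+1+0+0+0+1+0+0+1+1+0+0+1+1+0+0+0+0 mod 2 = 0
  s[2] = (0001111000011110000111100001111)·(0101110111011110101101110110000) mod 2 = 0+0+0+1+1+1+0+0+0+0+0+1+1+1+1+0+0+0+0+1+0+1+1+0+0+0+0+0+0+0+0 mod 2 = 0
  s[3] = (0000000111111110000000011111111)·(0101110111011110101101110110000) mod 2 = 0+0+0+0+0+0+0+1+1+1+0+1+1+1+1+0+0+0+0+0+0+0+0+1+0+1+1+0+0+0+0 mod 2 = 0
  s[4] = (0000000000000001111111111111111)·(0101110111011110101101110110000) mod 2 = 0+0+0+0+0+0+0+0+0+0+0+0+0+0+0+0+1+0+1+1+0+1+1+1+0+1+1+0+0+0+0 mod 2 = 0
Syndrome = 00000
s = 0: no error detected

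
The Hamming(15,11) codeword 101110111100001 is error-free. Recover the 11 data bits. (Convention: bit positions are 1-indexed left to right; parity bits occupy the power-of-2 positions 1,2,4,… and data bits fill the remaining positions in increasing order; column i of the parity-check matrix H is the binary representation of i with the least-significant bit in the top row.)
Parity bits occupy power-of-2 positions; data bits are at positions {3,5,6,7,9,10,11,12,13,14,15} (1-indexed).
Extract: c[3]=1 c[5]=1 c[6]=0 c[7]=1 c[9]=1 c[10]=1 c[11]=0 c[12]=0 c[13]=0 c[14]=0 c[15]=1
Data = 11011100001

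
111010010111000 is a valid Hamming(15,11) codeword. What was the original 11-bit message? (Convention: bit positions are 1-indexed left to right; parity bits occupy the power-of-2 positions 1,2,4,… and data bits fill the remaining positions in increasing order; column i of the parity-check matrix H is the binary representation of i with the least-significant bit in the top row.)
Parity bits occupy power-of-2 positions; data bits are at positions {3,5,6,7,9,10,11,12,13,14,15} (1-indexed).
Extract: c[3]=1 c[5]=1 c[6]=0 c[7]=0 c[9]=0 c[10]=1 c[11]=1 c[12]=1 c[13]=0 c[14]=0 c[15]=0
Data = 11000111000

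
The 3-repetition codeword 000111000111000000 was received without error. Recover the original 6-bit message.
Split into 3-bit blocks: 000 111 000 111 000 000
Data = 010100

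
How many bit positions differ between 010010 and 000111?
XOR = 010101, count of 1s = 3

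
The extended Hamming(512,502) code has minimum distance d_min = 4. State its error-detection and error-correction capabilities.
Detection only: up to d_min − 1 = 3 errors.
Correction: up to ⌊(d_min − 1)/2⌋ = ⌊3/2⌋ = 1 errors.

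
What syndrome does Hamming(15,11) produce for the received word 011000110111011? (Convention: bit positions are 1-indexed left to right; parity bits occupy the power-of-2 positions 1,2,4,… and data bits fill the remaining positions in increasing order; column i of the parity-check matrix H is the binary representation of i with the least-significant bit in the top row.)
Syndrome s = H · r^T (mod 2), r = 011000110111011:
  s[0] = (101010101010101)·(011000110111011) mod 2 = 0+0+1+0+0+0+1+0+0+0+1+0+0+0+1 mod 2 = 0
  s[1] = (011001100110011)·(011000110111011) mod 2 = 0+1+1+0+0+0+1+0+0+1+1+0+0+1+1 mod 2 = 1
  s[2] = (000111100001111)·(011000110111011) mod 2 = 0+0+0+0+0+0+1+0+0+0+0+1+0+1+1 mod 2 = 0
  s[3] = (000000011111111)·(011000110111011) mod 2 = 0+0+0+0+0+0+0+1+0+1+1+1+0+1+1 mod 2 = 0
Syndrome = 0100
Non-zero syndrome: error at position 2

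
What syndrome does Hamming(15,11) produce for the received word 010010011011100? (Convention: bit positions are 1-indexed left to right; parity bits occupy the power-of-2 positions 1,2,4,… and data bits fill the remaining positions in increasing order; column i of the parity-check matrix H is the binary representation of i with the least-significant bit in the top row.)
Syndrome s = H · r^T (mod 2), r = 010010011011100:
  s[0] = (101010101010101)·(010010011011100) mod 2 = 0+0+0+0+1+0+0+0+1+0+1+0+1+0+0 mod 2 = 0
  s[1] = (011001100110011)·(010010011011100) mod 2 = 0+1+0+0+0+0+0+0+0+0+1+0+0+0+0 mod 2 = 0
  s[2] = (000111100001111)·(010010011011100) mod 2 = 0+0+0+0+1+0+0+0+0+0+0+1+1+0+0 mod 2 = 1
  s[3] = (000000011111111)·(010010011011100) mod 2 = 0+0+0+0+0+0+0+1+1+0+1+1+1+0+0 mod 2 = 1
Syndrome = 0011
Non-zero syndrome: error at position 12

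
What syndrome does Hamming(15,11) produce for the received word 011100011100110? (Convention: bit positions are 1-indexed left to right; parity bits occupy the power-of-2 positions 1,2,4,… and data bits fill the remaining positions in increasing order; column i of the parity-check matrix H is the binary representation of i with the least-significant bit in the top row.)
Syndrome s = H · r^T (mod 2), r = 011100011100110:
  s[0] = (101010101010101)·(011100011100110) mod 2 = 0+0+1+0+0+0+0+0+1+0+0+0+1+0+0 mod 2 = 1
  s[1] = (011001100110011)·(011100011100110) mod 2 = 0+1+1+0+0+0+0+0+0+1+0+0+0+1+0 mod 2 = 0
  s[2] = (000111100001111)·(011100011100110) mod 2 = 0+0+0+1+0+0+0+0+0+0+0+0+1+1+0 mod 2 = 1
  s[3] = (000000011111111)·(011100011100110) mod 2 = 0+0+0+0+0+0+0+1+1+1+0+0+1+1+0 mod 2 = 1
Syndrome = 1011
Non-zero syndrome: error at position 13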